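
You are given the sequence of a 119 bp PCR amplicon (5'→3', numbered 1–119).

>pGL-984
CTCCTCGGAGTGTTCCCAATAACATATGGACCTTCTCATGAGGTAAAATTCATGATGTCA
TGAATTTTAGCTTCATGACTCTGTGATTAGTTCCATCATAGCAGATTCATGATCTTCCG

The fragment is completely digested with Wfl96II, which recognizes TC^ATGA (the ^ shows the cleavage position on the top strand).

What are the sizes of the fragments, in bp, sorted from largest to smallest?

Wfl96II sites (TCATGA) start at positions 36, 50, 58, 73, 107.
Wfl96II cuts after base 2 of each site, so after positions 37, 51, 59, 74, 108.
Linear molecule, 5 cuts → 6 fragments:
  1–37 → 37 bp
  38–51 → 14 bp
  52–59 → 8 bp
  60–74 → 15 bp
  75–108 → 34 bp
  109–119 → 11 bp
Sorted largest to smallest: 37, 34, 15, 14, 11, 8 bp.

37, 34, 15, 14, 11, 8 bp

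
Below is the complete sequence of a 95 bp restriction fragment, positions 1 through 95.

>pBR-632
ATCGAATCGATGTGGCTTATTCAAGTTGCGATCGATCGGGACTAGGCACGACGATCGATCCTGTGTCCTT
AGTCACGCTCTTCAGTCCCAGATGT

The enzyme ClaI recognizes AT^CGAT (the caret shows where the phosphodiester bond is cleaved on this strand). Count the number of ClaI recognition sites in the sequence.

3

ATCGAT occurs starting at positions 6, 31, 54.
ClaI cuts at 3 sites.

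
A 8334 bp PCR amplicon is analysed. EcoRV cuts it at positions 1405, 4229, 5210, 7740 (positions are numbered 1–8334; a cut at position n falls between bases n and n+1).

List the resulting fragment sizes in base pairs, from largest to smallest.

2824, 2530, 1405, 981, 594 bp

Linear molecule, 4 cuts → 5 fragments:
  1405 − 0 = 1405 bp
  4229 − 1405 = 2824 bp
  5210 − 4229 = 981 bp
  7740 − 5210 = 2530 bp
  8334 − 7740 = 594 bp
Sorted largest to smallest: 2824, 2530, 1405, 981, 594 bp.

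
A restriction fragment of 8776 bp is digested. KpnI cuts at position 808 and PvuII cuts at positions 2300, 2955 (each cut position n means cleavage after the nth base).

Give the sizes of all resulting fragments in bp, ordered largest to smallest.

Combined cut positions (sorted): 808, 2300, 2955.
Linear molecule, 3 cuts → 4 fragments:
  808 − 0 = 808 bp
  2300 − 808 = 1492 bp
  2955 − 2300 = 655 bp
  8776 − 2955 = 5821 bp
Sorted largest to smallest: 5821, 1492, 808, 655 bp.

5821, 1492, 808, 655 bp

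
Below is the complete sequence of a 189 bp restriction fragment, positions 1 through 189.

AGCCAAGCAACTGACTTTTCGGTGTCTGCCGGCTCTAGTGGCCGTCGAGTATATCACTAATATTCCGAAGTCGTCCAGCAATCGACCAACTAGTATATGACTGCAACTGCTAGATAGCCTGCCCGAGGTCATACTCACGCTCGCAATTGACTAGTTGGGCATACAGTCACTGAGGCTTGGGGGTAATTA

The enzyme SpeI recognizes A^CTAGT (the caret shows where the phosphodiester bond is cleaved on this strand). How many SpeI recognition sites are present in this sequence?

ACTAGT occurs starting at positions 89, 150.
SpeI cuts at 2 sites.

2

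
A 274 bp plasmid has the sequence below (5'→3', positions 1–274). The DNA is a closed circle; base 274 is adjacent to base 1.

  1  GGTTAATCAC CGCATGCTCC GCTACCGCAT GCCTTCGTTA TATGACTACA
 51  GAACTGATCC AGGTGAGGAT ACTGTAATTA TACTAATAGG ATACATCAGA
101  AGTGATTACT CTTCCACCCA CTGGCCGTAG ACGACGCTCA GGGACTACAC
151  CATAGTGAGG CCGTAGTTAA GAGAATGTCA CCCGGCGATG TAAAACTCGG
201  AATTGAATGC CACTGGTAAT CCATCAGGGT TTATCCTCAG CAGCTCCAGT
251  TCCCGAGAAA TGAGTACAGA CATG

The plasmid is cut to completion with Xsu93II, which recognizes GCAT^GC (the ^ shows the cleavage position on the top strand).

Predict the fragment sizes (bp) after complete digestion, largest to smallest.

Xsu93II sites (GCATGC) start at positions 12, 27.
Xsu93II cuts after base 4 of each site, so after positions 15, 30.
Circular molecule, 2 cuts → 2 fragments:
  16–30 → 15 bp
  31–274 then 1–15 → 244 + 15 = 259 bp
Sorted largest to smallest: 259, 15 bp.

259, 15 bp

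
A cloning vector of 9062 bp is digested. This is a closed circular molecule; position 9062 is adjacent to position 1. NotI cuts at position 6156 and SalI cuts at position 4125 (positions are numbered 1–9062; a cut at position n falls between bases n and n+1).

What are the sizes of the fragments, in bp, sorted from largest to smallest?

Combined cut positions (sorted): 4125, 6156.
Circular molecule, 2 cuts → 2 fragments:
  6156 − 4125 = 2031 bp
  wrap: 9062 − 6156 + 4125 = 7031 bp
Sorted largest to smallest: 7031, 2031 bp.

7031, 2031 bp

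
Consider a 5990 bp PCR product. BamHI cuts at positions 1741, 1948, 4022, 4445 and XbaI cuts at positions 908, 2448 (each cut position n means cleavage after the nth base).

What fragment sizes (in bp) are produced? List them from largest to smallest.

1574, 1545, 908, 833, 500, 423, 207 bp

Combined cut positions (sorted): 908, 1741, 1948, 2448, 4022, 4445.
Linear molecule, 6 cuts → 7 fragments:
  908 − 0 = 908 bp
  1741 − 908 = 833 bp
  1948 − 1741 = 207 bp
  2448 − 1948 = 500 bp
  4022 − 2448 = 1574 bp
  4445 − 4022 = 423 bp
  5990 − 4445 = 1545 bp
Sorted largest to smallest: 1574, 1545, 908, 833, 500, 423, 207 bp.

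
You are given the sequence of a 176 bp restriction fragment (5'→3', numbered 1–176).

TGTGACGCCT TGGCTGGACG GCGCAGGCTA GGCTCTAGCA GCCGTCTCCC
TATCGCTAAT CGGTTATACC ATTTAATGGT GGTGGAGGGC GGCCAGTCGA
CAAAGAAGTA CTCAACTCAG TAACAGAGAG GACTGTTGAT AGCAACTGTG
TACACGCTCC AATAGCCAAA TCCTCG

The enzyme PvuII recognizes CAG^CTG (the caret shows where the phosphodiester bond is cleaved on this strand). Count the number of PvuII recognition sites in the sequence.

No occurrence of CAGCTG is present in the sequence.
PvuII does not cut: 0 sites.

0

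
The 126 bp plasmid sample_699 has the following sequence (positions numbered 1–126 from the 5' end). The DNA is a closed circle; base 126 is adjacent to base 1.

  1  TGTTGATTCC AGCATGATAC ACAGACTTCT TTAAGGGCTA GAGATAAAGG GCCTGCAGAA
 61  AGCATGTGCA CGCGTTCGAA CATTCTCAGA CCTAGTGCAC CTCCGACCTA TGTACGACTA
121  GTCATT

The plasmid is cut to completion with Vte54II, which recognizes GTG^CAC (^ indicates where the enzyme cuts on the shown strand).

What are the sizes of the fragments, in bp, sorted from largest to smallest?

Vte54II sites (GTGCAC) start at positions 66, 95.
Vte54II cuts after base 3 of each site, so after positions 68, 97.
Circular molecule, 2 cuts → 2 fragments:
  69–97 → 29 bp
  98–126 then 1–68 → 29 + 68 = 97 bp
Sorted largest to smallest: 97, 29 bp.

97, 29 bp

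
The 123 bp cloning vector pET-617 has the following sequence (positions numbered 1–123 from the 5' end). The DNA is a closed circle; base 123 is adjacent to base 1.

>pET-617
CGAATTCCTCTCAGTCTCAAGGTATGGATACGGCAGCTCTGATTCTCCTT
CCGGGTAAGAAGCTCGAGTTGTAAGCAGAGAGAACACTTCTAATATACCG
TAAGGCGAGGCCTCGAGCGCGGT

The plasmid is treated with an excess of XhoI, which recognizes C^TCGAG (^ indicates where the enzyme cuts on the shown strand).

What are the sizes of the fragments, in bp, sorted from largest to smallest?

74, 49 bp

XhoI sites (CTCGAG) start at positions 63, 112.
XhoI cuts after the first base of each site, so after positions 63, 112.
Circular molecule, 2 cuts → 2 fragments:
  64–112 → 49 bp
  113–123 then 1–63 → 11 + 63 = 74 bp
Sorted largest to smallest: 74, 49 bp.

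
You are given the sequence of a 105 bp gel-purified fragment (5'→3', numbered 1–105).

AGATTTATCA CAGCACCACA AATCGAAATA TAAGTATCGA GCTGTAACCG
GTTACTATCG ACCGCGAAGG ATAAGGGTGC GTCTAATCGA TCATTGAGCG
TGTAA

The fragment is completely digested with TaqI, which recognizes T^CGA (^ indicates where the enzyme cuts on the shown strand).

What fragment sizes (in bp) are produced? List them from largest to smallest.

29, 23, 21, 18, 14 bp

TaqI sites (TCGA) start at positions 23, 37, 58, 87.
TaqI cuts after the first base of each site, so after positions 23, 37, 58, 87.
Linear molecule, 4 cuts → 5 fragments:
  1–23 → 23 bp
  24–37 → 14 bp
  38–58 → 21 bp
  59–87 → 29 bp
  88–105 → 18 bp
Sorted largest to smallest: 29, 23, 21, 18, 14 bp.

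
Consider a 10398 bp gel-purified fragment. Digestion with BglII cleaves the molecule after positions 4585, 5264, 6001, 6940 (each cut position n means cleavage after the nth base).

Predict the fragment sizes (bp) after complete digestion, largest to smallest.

Linear molecule, 4 cuts → 5 fragments:
  4585 − 0 = 4585 bp
  5264 − 4585 = 679 bp
  6001 − 5264 = 737 bp
  6940 − 6001 = 939 bp
  10398 − 6940 = 3458 bp
Sorted largest to smallest: 4585, 3458, 939, 737, 679 bp.

4585, 3458, 939, 737, 679 bp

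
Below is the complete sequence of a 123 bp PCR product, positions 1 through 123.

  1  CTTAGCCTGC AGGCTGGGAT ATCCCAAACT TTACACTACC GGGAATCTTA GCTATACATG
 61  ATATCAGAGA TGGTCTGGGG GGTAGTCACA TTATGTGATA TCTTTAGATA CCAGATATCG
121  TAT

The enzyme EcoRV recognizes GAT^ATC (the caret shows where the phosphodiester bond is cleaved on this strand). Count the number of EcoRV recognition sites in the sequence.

4

GATATC occurs starting at positions 18, 60, 97, 114.
EcoRV cuts at 4 sites.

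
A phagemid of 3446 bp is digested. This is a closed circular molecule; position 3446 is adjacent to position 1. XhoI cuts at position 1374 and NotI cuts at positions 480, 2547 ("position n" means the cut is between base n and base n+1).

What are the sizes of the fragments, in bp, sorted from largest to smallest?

1379, 1173, 894 bp

Combined cut positions (sorted): 480, 1374, 2547.
Circular molecule, 3 cuts → 3 fragments:
  1374 − 480 = 894 bp
  2547 − 1374 = 1173 bp
  wrap: 3446 − 2547 + 480 = 1379 bp
Sorted largest to smallest: 1379, 1173, 894 bp.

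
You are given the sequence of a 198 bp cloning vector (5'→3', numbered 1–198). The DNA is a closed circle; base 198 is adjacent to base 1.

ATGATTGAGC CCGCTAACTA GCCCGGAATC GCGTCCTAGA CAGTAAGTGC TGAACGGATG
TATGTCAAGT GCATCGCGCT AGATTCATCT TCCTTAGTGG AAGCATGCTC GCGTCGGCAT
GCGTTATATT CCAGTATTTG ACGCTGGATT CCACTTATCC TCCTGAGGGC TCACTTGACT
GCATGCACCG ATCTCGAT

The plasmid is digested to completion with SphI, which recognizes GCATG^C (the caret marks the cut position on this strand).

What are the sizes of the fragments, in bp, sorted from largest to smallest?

SphI sites (GCATGC) start at positions 103, 117, 181.
SphI cuts after base 5 of each site (before the last base), so after positions 107, 121, 185.
Circular molecule, 3 cuts → 3 fragments:
  108–121 → 14 bp
  122–185 → 64 bp
  186–198 then 1–107 → 13 + 107 = 120 bp
Sorted largest to smallest: 120, 64, 14 bp.

120, 64, 14 bp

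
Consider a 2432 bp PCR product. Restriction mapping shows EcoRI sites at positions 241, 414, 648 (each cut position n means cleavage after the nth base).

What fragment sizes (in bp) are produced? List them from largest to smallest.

Linear molecule, 3 cuts → 4 fragments:
  241 − 0 = 241 bp
  414 − 241 = 173 bp
  648 − 414 = 234 bp
  2432 − 648 = 1784 bp
Sorted largest to smallest: 1784, 241, 234, 173 bp.

1784, 241, 234, 173 bp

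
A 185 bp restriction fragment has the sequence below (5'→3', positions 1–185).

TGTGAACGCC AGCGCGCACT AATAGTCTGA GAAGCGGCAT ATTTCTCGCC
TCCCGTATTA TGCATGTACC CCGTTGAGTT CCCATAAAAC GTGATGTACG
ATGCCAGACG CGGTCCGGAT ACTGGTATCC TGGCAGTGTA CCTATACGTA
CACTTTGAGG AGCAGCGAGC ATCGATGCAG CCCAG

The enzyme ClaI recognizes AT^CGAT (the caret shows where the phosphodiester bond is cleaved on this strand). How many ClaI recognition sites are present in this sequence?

1

ATCGAT occurs starting at position 171.
ClaI cuts at 1 site.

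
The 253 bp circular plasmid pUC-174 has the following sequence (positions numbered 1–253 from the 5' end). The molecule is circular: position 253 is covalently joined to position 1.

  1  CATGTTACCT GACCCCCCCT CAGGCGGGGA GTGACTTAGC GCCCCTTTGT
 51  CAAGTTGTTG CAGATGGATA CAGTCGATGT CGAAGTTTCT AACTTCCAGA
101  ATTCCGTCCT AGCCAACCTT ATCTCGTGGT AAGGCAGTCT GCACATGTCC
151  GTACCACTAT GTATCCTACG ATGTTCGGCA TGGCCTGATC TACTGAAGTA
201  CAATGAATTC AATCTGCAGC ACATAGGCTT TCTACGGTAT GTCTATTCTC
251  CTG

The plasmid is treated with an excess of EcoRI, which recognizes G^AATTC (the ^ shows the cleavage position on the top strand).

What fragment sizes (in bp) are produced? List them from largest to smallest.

147, 106 bp

EcoRI sites (GAATTC) start at positions 99, 205.
EcoRI cuts after the first base of each site, so after positions 99, 205.
Circular molecule, 2 cuts → 2 fragments:
  100–205 → 106 bp
  206–253 then 1–99 → 48 + 99 = 147 bp
Sorted largest to smallest: 147, 106 bp.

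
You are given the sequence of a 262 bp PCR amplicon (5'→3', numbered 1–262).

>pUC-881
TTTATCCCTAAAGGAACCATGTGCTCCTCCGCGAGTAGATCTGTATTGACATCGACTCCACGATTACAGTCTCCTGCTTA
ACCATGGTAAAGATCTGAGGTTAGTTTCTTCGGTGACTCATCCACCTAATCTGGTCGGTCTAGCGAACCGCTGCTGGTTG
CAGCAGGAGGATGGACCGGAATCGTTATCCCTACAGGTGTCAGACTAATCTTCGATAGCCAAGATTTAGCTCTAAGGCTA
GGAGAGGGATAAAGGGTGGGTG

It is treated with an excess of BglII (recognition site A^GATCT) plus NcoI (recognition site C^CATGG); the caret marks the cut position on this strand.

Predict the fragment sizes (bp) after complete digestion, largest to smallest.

171, 45, 37, 9 bp

BglII sites (AGATCT) start at positions 37, 91.
BglII cuts after the first base of each site, so after positions 37, 91.
The NcoI site (CCATGG) starts at position 82.
NcoI cuts after the first base of each site, so after position 82.
Combined cut positions: 37, 82, 91.
Linear molecule, 3 cuts → 4 fragments:
  1–37 → 37 bp
  38–82 → 45 bp
  83–91 → 9 bp
  92–262 → 171 bp
Sorted largest to smallest: 171, 45, 37, 9 bp.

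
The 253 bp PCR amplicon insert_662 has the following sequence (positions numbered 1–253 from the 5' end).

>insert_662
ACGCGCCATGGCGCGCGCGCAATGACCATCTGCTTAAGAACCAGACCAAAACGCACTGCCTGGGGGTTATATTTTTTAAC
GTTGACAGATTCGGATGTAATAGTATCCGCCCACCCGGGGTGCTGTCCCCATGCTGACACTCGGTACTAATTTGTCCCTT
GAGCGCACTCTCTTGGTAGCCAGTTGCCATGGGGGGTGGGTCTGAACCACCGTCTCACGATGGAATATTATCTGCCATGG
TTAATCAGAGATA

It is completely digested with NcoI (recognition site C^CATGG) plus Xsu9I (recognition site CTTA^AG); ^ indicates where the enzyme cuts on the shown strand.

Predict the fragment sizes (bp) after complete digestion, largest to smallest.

NcoI sites (CCATGG) start at positions 6, 187, 235.
NcoI cuts after the first base of each site, so after positions 6, 187, 235.
The Xsu9I site (CTTAAG) starts at position 33.
Xsu9I cuts after base 4 of each site, so after position 36.
Combined cut positions: 6, 36, 187, 235.
Linear molecule, 4 cuts → 5 fragments:
  1–6 → 6 bp
  7–36 → 30 bp
  37–187 → 151 bp
  188–235 → 48 bp
  236–253 → 18 bp
Sorted largest to smallest: 151, 48, 30, 18, 6 bp.

151, 48, 30, 18, 6 bp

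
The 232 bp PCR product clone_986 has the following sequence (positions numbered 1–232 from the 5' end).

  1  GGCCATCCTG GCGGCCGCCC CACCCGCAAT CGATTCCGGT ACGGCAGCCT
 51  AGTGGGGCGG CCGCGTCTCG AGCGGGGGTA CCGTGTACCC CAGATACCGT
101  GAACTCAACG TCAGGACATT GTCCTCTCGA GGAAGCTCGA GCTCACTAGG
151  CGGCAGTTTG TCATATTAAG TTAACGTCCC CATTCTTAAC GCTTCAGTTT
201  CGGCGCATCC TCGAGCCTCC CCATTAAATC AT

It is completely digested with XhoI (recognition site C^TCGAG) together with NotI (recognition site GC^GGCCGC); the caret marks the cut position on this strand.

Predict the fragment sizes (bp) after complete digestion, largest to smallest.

74, 59, 46, 22, 12, 10, 9 bp

XhoI sites (CTCGAG) start at positions 67, 126, 136, 210.
XhoI cuts after the first base of each site, so after positions 67, 126, 136, 210.
NotI sites (GCGGCCGC) start at positions 11, 57.
NotI cuts after base 2 of each site, so after positions 12, 58.
Combined cut positions: 12, 58, 67, 126, 136, 210.
Linear molecule, 6 cuts → 7 fragments:
  1–12 → 12 bp
  13–58 → 46 bp
  59–67 → 9 bp
  68–126 → 59 bp
  127–136 → 10 bp
  137–210 → 74 bp
  211–232 → 22 bp
Sorted largest to smallest: 74, 59, 46, 22, 12, 10, 9 bp.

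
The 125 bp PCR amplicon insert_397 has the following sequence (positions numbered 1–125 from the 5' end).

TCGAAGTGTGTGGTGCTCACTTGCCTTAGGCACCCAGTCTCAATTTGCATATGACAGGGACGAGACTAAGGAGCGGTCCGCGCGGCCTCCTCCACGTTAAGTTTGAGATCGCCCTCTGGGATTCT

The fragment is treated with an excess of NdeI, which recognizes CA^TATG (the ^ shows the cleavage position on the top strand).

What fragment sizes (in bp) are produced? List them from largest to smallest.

The NdeI site (CATATG) starts at position 48.
NdeI cuts after base 2 of each site, so after position 49.
Linear molecule, 1 cut → 2 fragments:
  1–49 → 49 bp
  50–125 → 76 bp
Sorted largest to smallest: 76, 49 bp.

76, 49 bp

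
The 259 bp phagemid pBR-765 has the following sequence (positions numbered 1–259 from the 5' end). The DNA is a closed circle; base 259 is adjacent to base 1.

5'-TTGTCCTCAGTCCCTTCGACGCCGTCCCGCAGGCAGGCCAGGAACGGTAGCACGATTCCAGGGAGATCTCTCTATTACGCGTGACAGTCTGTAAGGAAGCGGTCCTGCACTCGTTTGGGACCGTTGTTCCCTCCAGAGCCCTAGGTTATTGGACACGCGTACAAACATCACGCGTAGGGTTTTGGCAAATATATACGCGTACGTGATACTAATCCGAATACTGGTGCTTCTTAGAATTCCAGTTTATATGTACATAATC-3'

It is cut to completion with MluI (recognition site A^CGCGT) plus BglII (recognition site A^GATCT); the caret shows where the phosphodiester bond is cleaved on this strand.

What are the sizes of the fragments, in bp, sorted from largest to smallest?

128, 78, 25, 15, 13 bp

MluI sites (ACGCGT) start at positions 77, 155, 170, 195.
MluI cuts after the first base of each site, so after positions 77, 155, 170, 195.
The BglII site (AGATCT) starts at position 64.
BglII cuts after the first base of each site, so after position 64.
Combined cut positions: 64, 77, 155, 170, 195.
Circular molecule, 5 cuts → 5 fragments:
  65–77 → 13 bp
  78–155 → 78 bp
  156–170 → 15 bp
  171–195 → 25 bp
  196–259 then 1–64 → 64 + 64 = 128 bp
Sorted largest to smallest: 128, 78, 25, 15, 13 bp.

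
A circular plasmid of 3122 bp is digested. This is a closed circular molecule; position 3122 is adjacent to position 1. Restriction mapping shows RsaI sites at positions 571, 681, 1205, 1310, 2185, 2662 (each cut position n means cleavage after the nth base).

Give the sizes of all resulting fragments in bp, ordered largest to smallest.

Circular molecule, 6 cuts → 6 fragments:
  681 − 571 = 110 bp
  1205 − 681 = 524 bp
  1310 − 1205 = 105 bp
  2185 − 1310 = 875 bp
  2662 − 2185 = 477 bp
  wrap: 3122 − 2662 + 571 = 1031 bp
Sorted largest to smallest: 1031, 875, 524, 477, 110, 105 bp.

1031, 875, 524, 477, 110, 105 bp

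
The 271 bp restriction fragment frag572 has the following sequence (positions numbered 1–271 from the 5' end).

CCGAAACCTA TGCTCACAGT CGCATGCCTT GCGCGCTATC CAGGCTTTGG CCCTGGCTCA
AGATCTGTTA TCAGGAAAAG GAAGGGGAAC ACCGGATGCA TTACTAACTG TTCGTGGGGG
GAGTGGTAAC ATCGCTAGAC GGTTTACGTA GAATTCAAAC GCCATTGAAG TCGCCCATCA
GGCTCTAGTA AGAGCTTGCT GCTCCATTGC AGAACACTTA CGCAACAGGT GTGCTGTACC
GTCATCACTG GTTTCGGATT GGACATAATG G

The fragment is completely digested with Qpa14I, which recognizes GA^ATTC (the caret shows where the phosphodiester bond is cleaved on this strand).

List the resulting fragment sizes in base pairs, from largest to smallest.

152, 119 bp

The Qpa14I site (GAATTC) starts at position 151.
Qpa14I cuts after base 2 of each site, so after position 152.
Linear molecule, 1 cut → 2 fragments:
  1–152 → 152 bp
  153–271 → 119 bp
Sorted largest to smallest: 152, 119 bp.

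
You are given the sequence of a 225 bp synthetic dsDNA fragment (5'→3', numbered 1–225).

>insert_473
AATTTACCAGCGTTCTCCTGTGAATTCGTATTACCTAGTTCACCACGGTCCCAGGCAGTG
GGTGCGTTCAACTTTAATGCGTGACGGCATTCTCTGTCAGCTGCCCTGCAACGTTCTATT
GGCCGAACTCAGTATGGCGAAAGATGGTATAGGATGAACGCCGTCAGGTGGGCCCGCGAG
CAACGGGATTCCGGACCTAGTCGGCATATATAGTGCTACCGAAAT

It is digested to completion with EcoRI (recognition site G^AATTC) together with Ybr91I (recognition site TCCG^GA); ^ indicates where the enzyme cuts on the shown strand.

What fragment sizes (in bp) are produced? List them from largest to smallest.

171, 32, 22 bp

The EcoRI site (GAATTC) starts at position 22.
EcoRI cuts after the first base of each site, so after position 22.
The Ybr91I site (TCCGGA) starts at position 190.
Ybr91I cuts after base 4 of each site, so after position 193.
Combined cut positions: 22, 193.
Linear molecule, 2 cuts → 3 fragments:
  1–22 → 22 bp
  23–193 → 171 bp
  194–225 → 32 bp
Sorted largest to smallest: 171, 32, 22 bp.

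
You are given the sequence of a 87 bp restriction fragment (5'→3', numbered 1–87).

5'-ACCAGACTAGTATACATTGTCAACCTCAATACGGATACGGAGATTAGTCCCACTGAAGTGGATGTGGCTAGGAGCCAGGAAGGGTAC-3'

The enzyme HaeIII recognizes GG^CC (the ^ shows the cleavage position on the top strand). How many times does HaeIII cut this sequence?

0

No occurrence of GGCC is present in the sequence.
HaeIII does not cut: 0 sites.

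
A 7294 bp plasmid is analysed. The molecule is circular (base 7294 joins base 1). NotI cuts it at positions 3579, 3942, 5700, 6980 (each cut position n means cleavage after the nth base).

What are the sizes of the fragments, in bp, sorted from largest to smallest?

3893, 1758, 1280, 363 bp

Circular molecule, 4 cuts → 4 fragments:
  3942 − 3579 = 363 bp
  5700 − 3942 = 1758 bp
  6980 − 5700 = 1280 bp
  wrap: 7294 − 6980 + 3579 = 3893 bp
Sorted largest to smallest: 3893, 1758, 1280, 363 bp.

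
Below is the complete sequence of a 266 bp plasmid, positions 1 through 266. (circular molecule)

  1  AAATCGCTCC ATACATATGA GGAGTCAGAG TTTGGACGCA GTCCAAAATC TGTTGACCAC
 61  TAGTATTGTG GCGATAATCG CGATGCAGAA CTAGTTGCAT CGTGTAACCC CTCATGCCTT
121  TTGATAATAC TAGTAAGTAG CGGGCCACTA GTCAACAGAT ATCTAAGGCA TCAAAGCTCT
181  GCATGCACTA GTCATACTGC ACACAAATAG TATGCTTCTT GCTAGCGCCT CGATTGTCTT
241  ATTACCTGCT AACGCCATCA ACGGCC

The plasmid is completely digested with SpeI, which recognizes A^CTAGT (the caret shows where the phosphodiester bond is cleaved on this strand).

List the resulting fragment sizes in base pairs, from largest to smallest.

SpeI sites (ACTAGT) start at positions 59, 90, 129, 147, 187.
SpeI cuts after the first base of each site, so after positions 59, 90, 129, 147, 187.
Circular molecule, 5 cuts → 5 fragments:
  60–90 → 31 bp
  91–129 → 39 bp
  130–147 → 18 bp
  148–187 → 40 bp
  188–266 then 1–59 → 79 + 59 = 138 bp
Sorted largest to smallest: 138, 40, 39, 31, 18 bp.

138, 40, 39, 31, 18 bp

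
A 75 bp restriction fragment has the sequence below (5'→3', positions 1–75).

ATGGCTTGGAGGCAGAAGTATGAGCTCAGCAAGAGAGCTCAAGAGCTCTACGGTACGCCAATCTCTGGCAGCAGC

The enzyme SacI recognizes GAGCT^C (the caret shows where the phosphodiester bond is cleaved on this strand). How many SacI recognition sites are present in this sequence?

GAGCTC occurs starting at positions 22, 35, 43.
SacI cuts at 3 sites.

3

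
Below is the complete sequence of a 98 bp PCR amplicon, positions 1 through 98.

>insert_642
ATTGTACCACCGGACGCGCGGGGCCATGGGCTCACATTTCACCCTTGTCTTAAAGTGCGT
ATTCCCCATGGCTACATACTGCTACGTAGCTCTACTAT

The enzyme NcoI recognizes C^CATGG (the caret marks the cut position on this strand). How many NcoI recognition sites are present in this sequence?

CCATGG occurs starting at positions 24, 66.
NcoI cuts at 2 sites.

2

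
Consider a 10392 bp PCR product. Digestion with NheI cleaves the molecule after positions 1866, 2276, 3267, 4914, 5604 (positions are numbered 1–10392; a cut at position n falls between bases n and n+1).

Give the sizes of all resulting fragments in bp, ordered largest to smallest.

4788, 1866, 1647, 991, 690, 410 bp

Linear molecule, 5 cuts → 6 fragments:
  1866 − 0 = 1866 bp
  2276 − 1866 = 410 bp
  3267 − 2276 = 991 bp
  4914 − 3267 = 1647 bp
  5604 − 4914 = 690 bp
  10392 − 5604 = 4788 bp
Sorted largest to smallest: 4788, 1866, 1647, 991, 690, 410 bp.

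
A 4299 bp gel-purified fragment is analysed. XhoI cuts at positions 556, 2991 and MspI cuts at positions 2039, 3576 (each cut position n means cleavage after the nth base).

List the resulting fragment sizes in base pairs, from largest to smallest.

1483, 952, 723, 585, 556 bp

Combined cut positions (sorted): 556, 2039, 2991, 3576.
Linear molecule, 4 cuts → 5 fragments:
  556 − 0 = 556 bp
  2039 − 556 = 1483 bp
  2991 − 2039 = 952 bp
  3576 − 2991 = 585 bp
  4299 − 3576 = 723 bp
Sorted largest to smallest: 1483, 952, 723, 585, 556 bp.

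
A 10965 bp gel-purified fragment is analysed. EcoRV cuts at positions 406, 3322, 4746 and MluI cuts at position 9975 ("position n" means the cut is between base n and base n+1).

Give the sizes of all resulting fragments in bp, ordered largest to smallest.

Combined cut positions (sorted): 406, 3322, 4746, 9975.
Linear molecule, 4 cuts → 5 fragments:
  406 − 0 = 406 bp
  3322 − 406 = 2916 bp
  4746 − 3322 = 1424 bp
  9975 − 4746 = 5229 bp
  10965 − 9975 = 990 bp
Sorted largest to smallest: 5229, 2916, 1424, 990, 406 bp.

5229, 2916, 1424, 990, 406 bp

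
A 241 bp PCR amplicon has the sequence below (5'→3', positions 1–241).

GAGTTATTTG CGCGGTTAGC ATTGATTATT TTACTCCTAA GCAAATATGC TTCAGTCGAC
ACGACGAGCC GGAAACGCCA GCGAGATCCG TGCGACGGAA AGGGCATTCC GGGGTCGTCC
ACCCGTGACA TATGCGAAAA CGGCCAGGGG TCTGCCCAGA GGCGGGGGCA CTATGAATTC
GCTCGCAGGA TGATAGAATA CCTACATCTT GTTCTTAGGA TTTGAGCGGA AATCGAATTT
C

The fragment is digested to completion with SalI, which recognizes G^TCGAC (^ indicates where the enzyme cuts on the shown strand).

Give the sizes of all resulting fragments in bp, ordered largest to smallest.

The SalI site (GTCGAC) starts at position 55.
SalI cuts after the first base of each site, so after position 55.
Linear molecule, 1 cut → 2 fragments:
  1–55 → 55 bp
  56–241 → 186 bp
Sorted largest to smallest: 186, 55 bp.

186, 55 bp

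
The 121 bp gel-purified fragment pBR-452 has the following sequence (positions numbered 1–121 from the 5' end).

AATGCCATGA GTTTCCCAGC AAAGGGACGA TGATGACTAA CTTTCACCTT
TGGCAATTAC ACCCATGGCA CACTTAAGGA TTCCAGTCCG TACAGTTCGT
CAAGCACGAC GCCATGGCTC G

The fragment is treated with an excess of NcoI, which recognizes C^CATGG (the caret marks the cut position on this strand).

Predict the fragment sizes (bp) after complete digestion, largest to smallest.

63, 49, 9 bp

NcoI sites (CCATGG) start at positions 63, 112.
NcoI cuts after the first base of each site, so after positions 63, 112.
Linear molecule, 2 cuts → 3 fragments:
  1–63 → 63 bp
  64–112 → 49 bp
  113–121 → 9 bp
Sorted largest to smallest: 63, 49, 9 bp.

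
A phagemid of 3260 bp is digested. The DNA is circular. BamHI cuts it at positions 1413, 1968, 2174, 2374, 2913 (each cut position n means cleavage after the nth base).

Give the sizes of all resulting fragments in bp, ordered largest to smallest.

1760, 555, 539, 206, 200 bp

Circular molecule, 5 cuts → 5 fragments:
  1968 − 1413 = 555 bp
  2174 − 1968 = 206 bp
  2374 − 2174 = 200 bp
  2913 − 2374 = 539 bp
  wrap: 3260 − 2913 + 1413 = 1760 bp
Sorted largest to smallest: 1760, 555, 539, 206, 200 bp.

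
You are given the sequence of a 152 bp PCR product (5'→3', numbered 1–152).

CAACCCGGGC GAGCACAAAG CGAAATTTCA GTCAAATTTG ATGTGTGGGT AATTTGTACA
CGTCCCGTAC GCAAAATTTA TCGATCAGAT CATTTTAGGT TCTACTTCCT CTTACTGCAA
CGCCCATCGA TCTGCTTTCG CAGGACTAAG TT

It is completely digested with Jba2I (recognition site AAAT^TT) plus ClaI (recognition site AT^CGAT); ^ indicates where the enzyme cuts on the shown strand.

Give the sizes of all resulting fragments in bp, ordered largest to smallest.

46, 40, 26, 25, 11, 4 bp

Jba2I sites (AAATTT) start at positions 23, 34, 74.
Jba2I cuts after base 4 of each site, so after positions 26, 37, 77.
ClaI sites (ATCGAT) start at positions 80, 126.
ClaI cuts after base 2 of each site, so after positions 81, 127.
Combined cut positions: 26, 37, 77, 81, 127.
Linear molecule, 5 cuts → 6 fragments:
  1–26 → 26 bp
  27–37 → 11 bp
  38–77 → 40 bp
  78–81 → 4 bp
  82–127 → 46 bp
  128–152 → 25 bp
Sorted largest to smallest: 46, 40, 26, 25, 11, 4 bp.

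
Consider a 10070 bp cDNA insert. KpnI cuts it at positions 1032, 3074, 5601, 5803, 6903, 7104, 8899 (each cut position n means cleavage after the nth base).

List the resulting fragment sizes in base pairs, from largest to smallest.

Linear molecule, 7 cuts → 8 fragments:
  1032 − 0 = 1032 bp
  3074 − 1032 = 2042 bp
  5601 − 3074 = 2527 bp
  5803 − 5601 = 202 bp
  6903 − 5803 = 1100 bp
  7104 − 6903 = 201 bp
  8899 − 7104 = 1795 bp
  10070 − 8899 = 1171 bp
Sorted largest to smallest: 2527, 2042, 1795, 1171, 1100, 1032, 202, 201 bp.

2527, 2042, 1795, 1171, 1100, 1032, 202, 201 bp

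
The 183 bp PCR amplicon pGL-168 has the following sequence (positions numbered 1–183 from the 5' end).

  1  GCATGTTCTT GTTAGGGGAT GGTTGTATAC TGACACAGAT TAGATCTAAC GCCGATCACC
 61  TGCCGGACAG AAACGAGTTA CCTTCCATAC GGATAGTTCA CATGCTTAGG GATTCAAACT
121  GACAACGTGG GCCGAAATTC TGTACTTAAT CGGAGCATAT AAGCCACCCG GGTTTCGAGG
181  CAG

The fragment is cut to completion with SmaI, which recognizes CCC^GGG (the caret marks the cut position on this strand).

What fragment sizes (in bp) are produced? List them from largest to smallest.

The SmaI site (CCCGGG) starts at position 167.
SmaI cuts after base 3 of each site, so after position 169.
Linear molecule, 1 cut → 2 fragments:
  1–169 → 169 bp
  170–183 → 14 bp
Sorted largest to smallest: 169, 14 bp.

169, 14 bp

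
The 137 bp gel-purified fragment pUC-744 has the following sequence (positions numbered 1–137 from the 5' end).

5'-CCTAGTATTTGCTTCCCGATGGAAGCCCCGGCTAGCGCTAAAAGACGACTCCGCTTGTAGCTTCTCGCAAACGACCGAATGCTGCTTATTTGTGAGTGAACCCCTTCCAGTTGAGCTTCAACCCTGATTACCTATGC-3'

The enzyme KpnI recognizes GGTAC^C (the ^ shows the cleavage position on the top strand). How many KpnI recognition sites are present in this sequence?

0

No occurrence of GGTACC is present in the sequence.
KpnI does not cut: 0 sites.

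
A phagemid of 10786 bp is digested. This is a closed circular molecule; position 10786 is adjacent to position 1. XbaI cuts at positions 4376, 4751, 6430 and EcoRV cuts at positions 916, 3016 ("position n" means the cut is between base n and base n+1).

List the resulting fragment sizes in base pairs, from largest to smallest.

Combined cut positions (sorted): 916, 3016, 4376, 4751, 6430.
Circular molecule, 5 cuts → 5 fragments:
  3016 − 916 = 2100 bp
  4376 − 3016 = 1360 bp
  4751 − 4376 = 375 bp
  6430 − 4751 = 1679 bp
  wrap: 10786 − 6430 + 916 = 5272 bp
Sorted largest to smallest: 5272, 2100, 1679, 1360, 375 bp.

5272, 2100, 1679, 1360, 375 bp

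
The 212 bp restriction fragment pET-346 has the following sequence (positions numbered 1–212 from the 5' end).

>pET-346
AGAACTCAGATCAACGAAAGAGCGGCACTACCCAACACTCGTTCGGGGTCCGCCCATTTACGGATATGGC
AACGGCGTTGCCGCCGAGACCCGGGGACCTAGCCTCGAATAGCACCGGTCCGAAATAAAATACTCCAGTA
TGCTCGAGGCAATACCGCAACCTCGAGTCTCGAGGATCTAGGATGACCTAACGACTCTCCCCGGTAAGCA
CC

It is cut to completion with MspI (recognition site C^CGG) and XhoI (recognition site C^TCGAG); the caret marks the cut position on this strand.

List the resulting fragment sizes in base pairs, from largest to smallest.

91, 32, 28, 24, 19, 11, 7 bp

MspI sites (CCGG) start at positions 91, 115, 201.
MspI cuts after the first base of each site, so after positions 91, 115, 201.
XhoI sites (CTCGAG) start at positions 143, 162, 169.
XhoI cuts after the first base of each site, so after positions 143, 162, 169.
Combined cut positions: 91, 115, 143, 162, 169, 201.
Linear molecule, 6 cuts → 7 fragments:
  1–91 → 91 bp
  92–115 → 24 bp
  116–143 → 28 bp
  144–162 → 19 bp
  163–169 → 7 bp
  170–201 → 32 bp
  202–212 → 11 bp
Sorted largest to smallest: 91, 32, 28, 24, 19, 11, 7 bp.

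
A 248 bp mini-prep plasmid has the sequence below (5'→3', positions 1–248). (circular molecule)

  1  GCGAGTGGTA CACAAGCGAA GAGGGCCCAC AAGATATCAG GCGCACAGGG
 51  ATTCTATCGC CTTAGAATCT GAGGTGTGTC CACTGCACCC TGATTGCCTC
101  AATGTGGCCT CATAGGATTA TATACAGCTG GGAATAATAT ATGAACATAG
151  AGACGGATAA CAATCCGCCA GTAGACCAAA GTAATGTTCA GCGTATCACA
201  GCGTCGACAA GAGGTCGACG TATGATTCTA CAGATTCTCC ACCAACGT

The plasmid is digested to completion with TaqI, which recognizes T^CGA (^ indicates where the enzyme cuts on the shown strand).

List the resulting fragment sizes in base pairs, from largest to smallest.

TaqI sites (TCGA) start at positions 204, 215.
TaqI cuts after the first base of each site, so after positions 204, 215.
Circular molecule, 2 cuts → 2 fragments:
  205–215 → 11 bp
  216–248 then 1–204 → 33 + 204 = 237 bp
Sorted largest to smallest: 237, 11 bp.

237, 11 bp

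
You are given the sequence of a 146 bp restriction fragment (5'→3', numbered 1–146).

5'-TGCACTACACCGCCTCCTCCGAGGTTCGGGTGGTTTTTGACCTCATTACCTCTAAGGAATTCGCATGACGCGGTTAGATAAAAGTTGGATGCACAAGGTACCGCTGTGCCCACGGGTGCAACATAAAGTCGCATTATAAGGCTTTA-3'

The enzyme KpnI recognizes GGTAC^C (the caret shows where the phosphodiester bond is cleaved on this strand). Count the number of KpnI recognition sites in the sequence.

1

GGTACC occurs starting at position 97.
KpnI cuts at 1 site.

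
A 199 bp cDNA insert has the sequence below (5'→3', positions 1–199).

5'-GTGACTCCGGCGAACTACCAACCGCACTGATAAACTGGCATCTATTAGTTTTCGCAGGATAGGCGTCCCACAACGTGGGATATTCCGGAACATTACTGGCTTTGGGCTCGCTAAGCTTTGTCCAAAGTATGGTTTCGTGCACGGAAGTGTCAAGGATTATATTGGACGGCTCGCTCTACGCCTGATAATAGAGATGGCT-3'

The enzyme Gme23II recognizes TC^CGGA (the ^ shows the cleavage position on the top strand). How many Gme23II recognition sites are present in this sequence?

1

TCCGGA occurs starting at position 84.
Gme23II cuts at 1 site.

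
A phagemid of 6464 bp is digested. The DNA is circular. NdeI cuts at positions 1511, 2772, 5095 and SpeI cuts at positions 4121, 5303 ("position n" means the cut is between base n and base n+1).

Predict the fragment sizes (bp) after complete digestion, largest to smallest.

Combined cut positions (sorted): 1511, 2772, 4121, 5095, 5303.
Circular molecule, 5 cuts → 5 fragments:
  2772 − 1511 = 1261 bp
  4121 − 2772 = 1349 bp
  5095 − 4121 = 974 bp
  5303 − 5095 = 208 bp
  wrap: 6464 − 5303 + 1511 = 2672 bp
Sorted largest to smallest: 2672, 1349, 1261, 974, 208 bp.

2672, 1349, 1261, 974, 208 bp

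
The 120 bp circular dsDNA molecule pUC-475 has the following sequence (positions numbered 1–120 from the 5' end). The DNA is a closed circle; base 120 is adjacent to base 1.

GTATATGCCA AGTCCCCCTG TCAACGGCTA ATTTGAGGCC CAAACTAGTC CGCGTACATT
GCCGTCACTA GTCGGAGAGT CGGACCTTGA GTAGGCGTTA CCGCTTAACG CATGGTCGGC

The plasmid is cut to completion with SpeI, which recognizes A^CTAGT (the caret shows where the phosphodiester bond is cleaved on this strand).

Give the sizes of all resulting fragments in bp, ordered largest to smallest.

SpeI sites (ACTAGT) start at positions 44, 67.
SpeI cuts after the first base of each site, so after positions 44, 67.
Circular molecule, 2 cuts → 2 fragments:
  45–67 → 23 bp
  68–120 then 1–44 → 53 + 44 = 97 bp
Sorted largest to smallest: 97, 23 bp.

97, 23 bp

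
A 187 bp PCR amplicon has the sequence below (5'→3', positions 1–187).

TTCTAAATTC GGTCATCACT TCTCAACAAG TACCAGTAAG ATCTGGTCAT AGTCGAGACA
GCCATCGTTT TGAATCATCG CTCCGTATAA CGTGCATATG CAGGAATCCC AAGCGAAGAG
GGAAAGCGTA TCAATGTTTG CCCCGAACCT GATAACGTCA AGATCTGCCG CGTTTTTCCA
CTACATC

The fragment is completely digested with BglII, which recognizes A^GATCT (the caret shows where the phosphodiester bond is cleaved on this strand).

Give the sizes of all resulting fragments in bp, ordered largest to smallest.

BglII sites (AGATCT) start at positions 39, 161.
BglII cuts after the first base of each site, so after positions 39, 161.
Linear molecule, 2 cuts → 3 fragments:
  1–39 → 39 bp
  40–161 → 122 bp
  162–187 → 26 bp
Sorted largest to smallest: 122, 39, 26 bp.

122, 39, 26 bp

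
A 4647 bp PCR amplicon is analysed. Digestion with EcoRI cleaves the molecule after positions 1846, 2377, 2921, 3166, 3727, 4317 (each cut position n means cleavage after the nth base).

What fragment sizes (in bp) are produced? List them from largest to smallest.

Linear molecule, 6 cuts → 7 fragments:
  1846 − 0 = 1846 bp
  2377 − 1846 = 531 bp
  2921 − 2377 = 544 bp
  3166 − 2921 = 245 bp
  3727 − 3166 = 561 bp
  4317 − 3727 = 590 bp
  4647 − 4317 = 330 bp
Sorted largest to smallest: 1846, 590, 561, 544, 531, 330, 245 bp.

1846, 590, 561, 544, 531, 330, 245 bp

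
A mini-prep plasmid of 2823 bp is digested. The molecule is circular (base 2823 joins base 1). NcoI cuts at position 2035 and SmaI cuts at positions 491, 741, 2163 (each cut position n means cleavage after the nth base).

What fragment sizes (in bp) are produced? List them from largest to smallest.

1294, 1151, 250, 128 bp

Combined cut positions (sorted): 491, 741, 2035, 2163.
Circular molecule, 4 cuts → 4 fragments:
  741 − 491 = 250 bp
  2035 − 741 = 1294 bp
  2163 − 2035 = 128 bp
  wrap: 2823 − 2163 + 491 = 1151 bp
Sorted largest to smallest: 1294, 1151, 250, 128 bp.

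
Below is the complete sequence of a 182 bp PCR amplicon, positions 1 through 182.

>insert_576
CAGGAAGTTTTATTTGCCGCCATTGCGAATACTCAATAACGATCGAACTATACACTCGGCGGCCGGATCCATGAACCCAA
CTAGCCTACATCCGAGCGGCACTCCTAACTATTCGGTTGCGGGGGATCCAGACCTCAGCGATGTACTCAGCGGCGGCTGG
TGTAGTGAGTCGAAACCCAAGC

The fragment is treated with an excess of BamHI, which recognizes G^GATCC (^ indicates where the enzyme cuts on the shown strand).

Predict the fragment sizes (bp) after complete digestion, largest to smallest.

65, 59, 58 bp

BamHI sites (GGATCC) start at positions 65, 124.
BamHI cuts after the first base of each site, so after positions 65, 124.
Linear molecule, 2 cuts → 3 fragments:
  1–65 → 65 bp
  66–124 → 59 bp
  125–182 → 58 bp
Sorted largest to smallest: 65, 59, 58 bp.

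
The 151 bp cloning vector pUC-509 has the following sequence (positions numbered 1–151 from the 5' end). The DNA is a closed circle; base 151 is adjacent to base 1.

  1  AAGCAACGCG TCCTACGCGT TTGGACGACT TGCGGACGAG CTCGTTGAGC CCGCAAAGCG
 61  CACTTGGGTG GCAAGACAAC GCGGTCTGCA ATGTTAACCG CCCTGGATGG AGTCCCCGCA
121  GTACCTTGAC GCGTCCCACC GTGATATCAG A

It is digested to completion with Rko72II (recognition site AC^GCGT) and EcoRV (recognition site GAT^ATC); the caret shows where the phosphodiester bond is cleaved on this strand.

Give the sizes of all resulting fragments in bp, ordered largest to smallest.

Rko72II sites (ACGCGT) start at positions 6, 15, 129.
Rko72II cuts after base 2 of each site, so after positions 7, 16, 130.
The EcoRV site (GATATC) starts at position 143.
EcoRV cuts after base 3 of each site, so after position 145.
Combined cut positions: 7, 16, 130, 145.
Circular molecule, 4 cuts → 4 fragments:
  8–16 → 9 bp
  17–130 → 114 bp
  131–145 → 15 bp
  146–151 then 1–7 → 6 + 7 = 13 bp
Sorted largest to smallest: 114, 15, 13, 9 bp.

114, 15, 13, 9 bp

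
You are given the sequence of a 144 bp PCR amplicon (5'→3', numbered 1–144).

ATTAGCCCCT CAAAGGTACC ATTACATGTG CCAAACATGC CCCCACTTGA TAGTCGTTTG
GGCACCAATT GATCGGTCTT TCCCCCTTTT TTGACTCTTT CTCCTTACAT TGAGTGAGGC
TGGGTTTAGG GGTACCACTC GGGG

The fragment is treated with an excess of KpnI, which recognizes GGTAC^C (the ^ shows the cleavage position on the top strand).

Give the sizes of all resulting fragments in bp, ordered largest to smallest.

116, 19, 9 bp

KpnI sites (GGTACC) start at positions 15, 131.
KpnI cuts after base 5 of each site (before the last base), so after positions 19, 135.
Linear molecule, 2 cuts → 3 fragments:
  1–19 → 19 bp
  20–135 → 116 bp
  136–144 → 9 bp
Sorted largest to smallest: 116, 19, 9 bp.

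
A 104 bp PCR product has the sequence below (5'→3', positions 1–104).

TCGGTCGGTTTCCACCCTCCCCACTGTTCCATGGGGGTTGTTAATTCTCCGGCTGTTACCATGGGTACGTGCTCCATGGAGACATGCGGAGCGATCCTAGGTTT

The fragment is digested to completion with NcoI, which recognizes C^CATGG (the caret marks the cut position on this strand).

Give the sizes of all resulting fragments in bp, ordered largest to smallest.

NcoI sites (CCATGG) start at positions 29, 59, 74.
NcoI cuts after the first base of each site, so after positions 29, 59, 74.
Linear molecule, 3 cuts → 4 fragments:
  1–29 → 29 bp
  30–59 → 30 bp
  60–74 → 15 bp
  75–104 → 30 bp
Sorted largest to smallest: 30, 30, 29, 15 bp.

30, 30, 29, 15 bp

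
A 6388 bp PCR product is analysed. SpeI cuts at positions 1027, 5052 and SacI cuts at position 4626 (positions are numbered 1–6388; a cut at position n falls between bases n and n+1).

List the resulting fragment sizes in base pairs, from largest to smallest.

3599, 1336, 1027, 426 bp

Combined cut positions (sorted): 1027, 4626, 5052.
Linear molecule, 3 cuts → 4 fragments:
  1027 − 0 = 1027 bp
  4626 − 1027 = 3599 bp
  5052 − 4626 = 426 bp
  6388 − 5052 = 1336 bp
Sorted largest to smallest: 3599, 1336, 1027, 426 bp.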